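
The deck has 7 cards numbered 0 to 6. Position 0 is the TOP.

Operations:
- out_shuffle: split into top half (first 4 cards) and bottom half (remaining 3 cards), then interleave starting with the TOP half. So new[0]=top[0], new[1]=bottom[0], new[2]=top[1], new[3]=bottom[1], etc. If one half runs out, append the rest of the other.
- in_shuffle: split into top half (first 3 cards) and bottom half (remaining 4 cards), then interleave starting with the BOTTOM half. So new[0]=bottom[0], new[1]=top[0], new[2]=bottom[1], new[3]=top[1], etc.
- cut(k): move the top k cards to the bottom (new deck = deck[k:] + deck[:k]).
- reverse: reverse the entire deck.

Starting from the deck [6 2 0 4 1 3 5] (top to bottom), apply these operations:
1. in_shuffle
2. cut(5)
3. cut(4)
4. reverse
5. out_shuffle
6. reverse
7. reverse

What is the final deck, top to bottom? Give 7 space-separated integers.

After op 1 (in_shuffle): [4 6 1 2 3 0 5]
After op 2 (cut(5)): [0 5 4 6 1 2 3]
After op 3 (cut(4)): [1 2 3 0 5 4 6]
After op 4 (reverse): [6 4 5 0 3 2 1]
After op 5 (out_shuffle): [6 3 4 2 5 1 0]
After op 6 (reverse): [0 1 5 2 4 3 6]
After op 7 (reverse): [6 3 4 2 5 1 0]

Answer: 6 3 4 2 5 1 0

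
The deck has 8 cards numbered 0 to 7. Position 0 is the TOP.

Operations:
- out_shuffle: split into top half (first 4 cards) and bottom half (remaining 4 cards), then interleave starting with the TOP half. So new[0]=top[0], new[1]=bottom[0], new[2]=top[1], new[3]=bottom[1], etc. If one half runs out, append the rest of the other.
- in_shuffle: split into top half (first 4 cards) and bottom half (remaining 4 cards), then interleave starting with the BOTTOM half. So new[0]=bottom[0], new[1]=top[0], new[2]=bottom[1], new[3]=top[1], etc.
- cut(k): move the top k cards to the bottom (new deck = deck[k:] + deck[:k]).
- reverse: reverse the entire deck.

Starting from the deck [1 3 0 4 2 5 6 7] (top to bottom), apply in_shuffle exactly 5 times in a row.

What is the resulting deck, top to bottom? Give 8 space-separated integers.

Answer: 3 4 5 7 1 0 2 6

Derivation:
After op 1 (in_shuffle): [2 1 5 3 6 0 7 4]
After op 2 (in_shuffle): [6 2 0 1 7 5 4 3]
After op 3 (in_shuffle): [7 6 5 2 4 0 3 1]
After op 4 (in_shuffle): [4 7 0 6 3 5 1 2]
After op 5 (in_shuffle): [3 4 5 7 1 0 2 6]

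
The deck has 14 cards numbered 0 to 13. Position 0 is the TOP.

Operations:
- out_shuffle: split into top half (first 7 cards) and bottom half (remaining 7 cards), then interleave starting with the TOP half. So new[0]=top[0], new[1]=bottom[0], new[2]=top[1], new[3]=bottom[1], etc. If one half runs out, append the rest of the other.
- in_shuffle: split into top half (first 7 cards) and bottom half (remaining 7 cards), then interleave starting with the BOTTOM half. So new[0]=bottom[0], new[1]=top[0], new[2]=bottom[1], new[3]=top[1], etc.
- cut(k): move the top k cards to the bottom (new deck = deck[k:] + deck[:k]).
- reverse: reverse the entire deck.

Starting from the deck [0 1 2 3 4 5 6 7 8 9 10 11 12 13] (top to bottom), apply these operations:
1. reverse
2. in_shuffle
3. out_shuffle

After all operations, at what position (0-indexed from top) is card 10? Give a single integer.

After op 1 (reverse): [13 12 11 10 9 8 7 6 5 4 3 2 1 0]
After op 2 (in_shuffle): [6 13 5 12 4 11 3 10 2 9 1 8 0 7]
After op 3 (out_shuffle): [6 10 13 2 5 9 12 1 4 8 11 0 3 7]
Card 10 is at position 1.

Answer: 1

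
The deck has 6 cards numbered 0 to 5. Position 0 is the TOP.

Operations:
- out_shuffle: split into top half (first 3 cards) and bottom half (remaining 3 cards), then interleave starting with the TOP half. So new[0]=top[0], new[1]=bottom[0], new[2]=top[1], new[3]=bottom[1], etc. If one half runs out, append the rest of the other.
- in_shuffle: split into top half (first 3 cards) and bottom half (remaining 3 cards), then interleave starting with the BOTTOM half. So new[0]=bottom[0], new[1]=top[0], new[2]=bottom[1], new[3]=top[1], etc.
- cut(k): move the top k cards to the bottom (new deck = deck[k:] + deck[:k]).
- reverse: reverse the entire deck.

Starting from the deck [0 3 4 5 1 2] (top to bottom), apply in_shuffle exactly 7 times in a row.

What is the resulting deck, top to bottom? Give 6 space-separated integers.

After op 1 (in_shuffle): [5 0 1 3 2 4]
After op 2 (in_shuffle): [3 5 2 0 4 1]
After op 3 (in_shuffle): [0 3 4 5 1 2]
After op 4 (in_shuffle): [5 0 1 3 2 4]
After op 5 (in_shuffle): [3 5 2 0 4 1]
After op 6 (in_shuffle): [0 3 4 5 1 2]
After op 7 (in_shuffle): [5 0 1 3 2 4]

Answer: 5 0 1 3 2 4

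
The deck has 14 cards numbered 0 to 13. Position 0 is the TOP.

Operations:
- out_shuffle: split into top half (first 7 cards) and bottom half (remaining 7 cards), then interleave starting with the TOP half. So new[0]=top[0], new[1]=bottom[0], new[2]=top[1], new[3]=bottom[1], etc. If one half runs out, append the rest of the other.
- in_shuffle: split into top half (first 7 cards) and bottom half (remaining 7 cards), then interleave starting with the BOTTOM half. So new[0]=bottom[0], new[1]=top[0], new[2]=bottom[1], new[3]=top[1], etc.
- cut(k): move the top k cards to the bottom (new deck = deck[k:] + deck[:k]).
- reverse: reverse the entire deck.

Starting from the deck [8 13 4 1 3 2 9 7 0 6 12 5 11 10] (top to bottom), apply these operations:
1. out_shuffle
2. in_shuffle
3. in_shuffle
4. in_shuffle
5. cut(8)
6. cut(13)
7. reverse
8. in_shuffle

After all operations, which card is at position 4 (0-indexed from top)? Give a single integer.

Answer: 3

Derivation:
After op 1 (out_shuffle): [8 7 13 0 4 6 1 12 3 5 2 11 9 10]
After op 2 (in_shuffle): [12 8 3 7 5 13 2 0 11 4 9 6 10 1]
After op 3 (in_shuffle): [0 12 11 8 4 3 9 7 6 5 10 13 1 2]
After op 4 (in_shuffle): [7 0 6 12 5 11 10 8 13 4 1 3 2 9]
After op 5 (cut(8)): [13 4 1 3 2 9 7 0 6 12 5 11 10 8]
After op 6 (cut(13)): [8 13 4 1 3 2 9 7 0 6 12 5 11 10]
After op 7 (reverse): [10 11 5 12 6 0 7 9 2 3 1 4 13 8]
After op 8 (in_shuffle): [9 10 2 11 3 5 1 12 4 6 13 0 8 7]
Position 4: card 3.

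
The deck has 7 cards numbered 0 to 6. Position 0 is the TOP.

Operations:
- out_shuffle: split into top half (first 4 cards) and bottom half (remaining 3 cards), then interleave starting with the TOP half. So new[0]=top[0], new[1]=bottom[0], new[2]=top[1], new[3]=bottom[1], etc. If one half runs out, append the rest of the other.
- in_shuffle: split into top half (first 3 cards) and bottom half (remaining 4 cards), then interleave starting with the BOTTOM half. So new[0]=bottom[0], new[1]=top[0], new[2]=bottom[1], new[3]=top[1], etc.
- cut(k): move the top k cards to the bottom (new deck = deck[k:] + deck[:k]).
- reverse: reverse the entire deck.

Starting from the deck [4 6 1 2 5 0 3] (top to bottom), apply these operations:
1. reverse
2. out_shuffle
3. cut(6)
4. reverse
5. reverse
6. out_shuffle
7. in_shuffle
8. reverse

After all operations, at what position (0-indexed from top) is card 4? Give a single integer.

Answer: 2

Derivation:
After op 1 (reverse): [3 0 5 2 1 6 4]
After op 2 (out_shuffle): [3 1 0 6 5 4 2]
After op 3 (cut(6)): [2 3 1 0 6 5 4]
After op 4 (reverse): [4 5 6 0 1 3 2]
After op 5 (reverse): [2 3 1 0 6 5 4]
After op 6 (out_shuffle): [2 6 3 5 1 4 0]
After op 7 (in_shuffle): [5 2 1 6 4 3 0]
After op 8 (reverse): [0 3 4 6 1 2 5]
Card 4 is at position 2.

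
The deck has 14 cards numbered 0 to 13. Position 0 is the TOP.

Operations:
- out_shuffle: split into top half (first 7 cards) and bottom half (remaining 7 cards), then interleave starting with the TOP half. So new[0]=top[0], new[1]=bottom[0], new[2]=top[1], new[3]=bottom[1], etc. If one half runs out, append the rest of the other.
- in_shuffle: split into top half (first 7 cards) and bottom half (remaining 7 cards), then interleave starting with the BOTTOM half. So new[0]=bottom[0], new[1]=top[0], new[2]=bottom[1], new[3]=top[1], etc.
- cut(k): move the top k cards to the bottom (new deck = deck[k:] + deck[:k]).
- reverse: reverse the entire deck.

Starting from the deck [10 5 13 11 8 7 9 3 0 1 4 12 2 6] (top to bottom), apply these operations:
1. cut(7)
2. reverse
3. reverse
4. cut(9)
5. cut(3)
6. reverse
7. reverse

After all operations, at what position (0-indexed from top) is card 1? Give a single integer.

After op 1 (cut(7)): [3 0 1 4 12 2 6 10 5 13 11 8 7 9]
After op 2 (reverse): [9 7 8 11 13 5 10 6 2 12 4 1 0 3]
After op 3 (reverse): [3 0 1 4 12 2 6 10 5 13 11 8 7 9]
After op 4 (cut(9)): [13 11 8 7 9 3 0 1 4 12 2 6 10 5]
After op 5 (cut(3)): [7 9 3 0 1 4 12 2 6 10 5 13 11 8]
After op 6 (reverse): [8 11 13 5 10 6 2 12 4 1 0 3 9 7]
After op 7 (reverse): [7 9 3 0 1 4 12 2 6 10 5 13 11 8]
Card 1 is at position 4.

Answer: 4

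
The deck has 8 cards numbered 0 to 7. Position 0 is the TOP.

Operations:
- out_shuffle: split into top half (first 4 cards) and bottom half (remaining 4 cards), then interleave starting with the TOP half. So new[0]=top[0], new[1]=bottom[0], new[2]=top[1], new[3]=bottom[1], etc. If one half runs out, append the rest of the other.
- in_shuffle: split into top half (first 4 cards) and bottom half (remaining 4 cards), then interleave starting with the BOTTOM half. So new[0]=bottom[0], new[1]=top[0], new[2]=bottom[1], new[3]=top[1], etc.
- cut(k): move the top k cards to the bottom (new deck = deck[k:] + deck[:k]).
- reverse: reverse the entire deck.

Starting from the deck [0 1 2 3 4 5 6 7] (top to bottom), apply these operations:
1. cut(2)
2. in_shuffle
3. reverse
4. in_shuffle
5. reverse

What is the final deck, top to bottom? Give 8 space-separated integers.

After op 1 (cut(2)): [2 3 4 5 6 7 0 1]
After op 2 (in_shuffle): [6 2 7 3 0 4 1 5]
After op 3 (reverse): [5 1 4 0 3 7 2 6]
After op 4 (in_shuffle): [3 5 7 1 2 4 6 0]
After op 5 (reverse): [0 6 4 2 1 7 5 3]

Answer: 0 6 4 2 1 7 5 3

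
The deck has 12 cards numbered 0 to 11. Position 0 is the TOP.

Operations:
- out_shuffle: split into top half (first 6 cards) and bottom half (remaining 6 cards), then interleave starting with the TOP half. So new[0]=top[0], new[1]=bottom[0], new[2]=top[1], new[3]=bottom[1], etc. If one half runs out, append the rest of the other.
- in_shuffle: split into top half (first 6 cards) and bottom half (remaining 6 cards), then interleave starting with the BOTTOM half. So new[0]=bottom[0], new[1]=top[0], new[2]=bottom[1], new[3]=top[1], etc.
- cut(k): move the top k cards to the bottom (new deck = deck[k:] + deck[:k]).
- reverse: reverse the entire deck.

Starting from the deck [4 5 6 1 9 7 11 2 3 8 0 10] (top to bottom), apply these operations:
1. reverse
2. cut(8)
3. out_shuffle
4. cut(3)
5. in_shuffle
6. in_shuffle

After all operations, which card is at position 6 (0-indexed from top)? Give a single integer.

After op 1 (reverse): [10 0 8 3 2 11 7 9 1 6 5 4]
After op 2 (cut(8)): [1 6 5 4 10 0 8 3 2 11 7 9]
After op 3 (out_shuffle): [1 8 6 3 5 2 4 11 10 7 0 9]
After op 4 (cut(3)): [3 5 2 4 11 10 7 0 9 1 8 6]
After op 5 (in_shuffle): [7 3 0 5 9 2 1 4 8 11 6 10]
After op 6 (in_shuffle): [1 7 4 3 8 0 11 5 6 9 10 2]
Position 6: card 11.

Answer: 11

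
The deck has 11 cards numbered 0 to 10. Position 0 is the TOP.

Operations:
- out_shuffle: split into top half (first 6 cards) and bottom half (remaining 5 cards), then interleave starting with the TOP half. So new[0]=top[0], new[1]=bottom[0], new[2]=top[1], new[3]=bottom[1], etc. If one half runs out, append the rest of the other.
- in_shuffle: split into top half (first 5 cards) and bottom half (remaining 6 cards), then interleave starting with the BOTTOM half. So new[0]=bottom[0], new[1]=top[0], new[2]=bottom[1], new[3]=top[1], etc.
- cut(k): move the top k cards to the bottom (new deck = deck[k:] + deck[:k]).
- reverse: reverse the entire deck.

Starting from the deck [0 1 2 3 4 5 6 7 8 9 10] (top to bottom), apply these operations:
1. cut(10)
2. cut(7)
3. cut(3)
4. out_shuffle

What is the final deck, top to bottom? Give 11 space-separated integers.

After op 1 (cut(10)): [10 0 1 2 3 4 5 6 7 8 9]
After op 2 (cut(7)): [6 7 8 9 10 0 1 2 3 4 5]
After op 3 (cut(3)): [9 10 0 1 2 3 4 5 6 7 8]
After op 4 (out_shuffle): [9 4 10 5 0 6 1 7 2 8 3]

Answer: 9 4 10 5 0 6 1 7 2 8 3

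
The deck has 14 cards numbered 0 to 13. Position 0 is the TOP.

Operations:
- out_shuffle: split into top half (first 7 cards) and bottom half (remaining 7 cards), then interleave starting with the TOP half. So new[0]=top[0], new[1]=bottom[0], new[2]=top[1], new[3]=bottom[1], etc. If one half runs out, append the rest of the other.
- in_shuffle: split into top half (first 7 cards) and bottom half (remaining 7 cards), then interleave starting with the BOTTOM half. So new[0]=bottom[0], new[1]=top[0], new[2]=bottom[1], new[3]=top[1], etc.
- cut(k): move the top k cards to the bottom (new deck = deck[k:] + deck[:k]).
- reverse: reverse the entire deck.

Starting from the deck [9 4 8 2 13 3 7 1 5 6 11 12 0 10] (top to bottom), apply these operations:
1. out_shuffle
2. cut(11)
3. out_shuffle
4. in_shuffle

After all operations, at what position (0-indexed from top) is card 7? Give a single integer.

After op 1 (out_shuffle): [9 1 4 5 8 6 2 11 13 12 3 0 7 10]
After op 2 (cut(11)): [0 7 10 9 1 4 5 8 6 2 11 13 12 3]
After op 3 (out_shuffle): [0 8 7 6 10 2 9 11 1 13 4 12 5 3]
After op 4 (in_shuffle): [11 0 1 8 13 7 4 6 12 10 5 2 3 9]
Card 7 is at position 5.

Answer: 5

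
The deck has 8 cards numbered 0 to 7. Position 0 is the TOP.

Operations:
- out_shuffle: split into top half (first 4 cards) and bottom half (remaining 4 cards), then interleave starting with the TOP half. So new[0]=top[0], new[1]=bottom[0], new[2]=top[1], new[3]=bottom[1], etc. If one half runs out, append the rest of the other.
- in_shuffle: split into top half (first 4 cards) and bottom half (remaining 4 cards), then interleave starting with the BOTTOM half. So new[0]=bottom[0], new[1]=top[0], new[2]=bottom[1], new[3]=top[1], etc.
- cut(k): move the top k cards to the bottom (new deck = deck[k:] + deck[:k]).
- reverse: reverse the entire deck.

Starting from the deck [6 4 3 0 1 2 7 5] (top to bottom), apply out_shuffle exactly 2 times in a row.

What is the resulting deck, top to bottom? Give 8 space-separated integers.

Answer: 6 3 1 7 4 0 2 5

Derivation:
After op 1 (out_shuffle): [6 1 4 2 3 7 0 5]
After op 2 (out_shuffle): [6 3 1 7 4 0 2 5]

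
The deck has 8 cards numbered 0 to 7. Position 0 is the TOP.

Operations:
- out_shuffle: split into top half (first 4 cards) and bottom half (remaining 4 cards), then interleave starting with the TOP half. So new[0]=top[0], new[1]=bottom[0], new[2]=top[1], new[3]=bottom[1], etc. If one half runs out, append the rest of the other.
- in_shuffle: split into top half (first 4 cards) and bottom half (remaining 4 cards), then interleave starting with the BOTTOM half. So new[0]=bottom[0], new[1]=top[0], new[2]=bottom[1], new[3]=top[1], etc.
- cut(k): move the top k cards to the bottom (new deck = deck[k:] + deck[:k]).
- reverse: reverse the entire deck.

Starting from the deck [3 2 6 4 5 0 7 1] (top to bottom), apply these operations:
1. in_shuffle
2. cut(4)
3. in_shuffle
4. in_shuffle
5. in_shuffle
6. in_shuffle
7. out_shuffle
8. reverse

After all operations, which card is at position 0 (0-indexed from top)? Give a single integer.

After op 1 (in_shuffle): [5 3 0 2 7 6 1 4]
After op 2 (cut(4)): [7 6 1 4 5 3 0 2]
After op 3 (in_shuffle): [5 7 3 6 0 1 2 4]
After op 4 (in_shuffle): [0 5 1 7 2 3 4 6]
After op 5 (in_shuffle): [2 0 3 5 4 1 6 7]
After op 6 (in_shuffle): [4 2 1 0 6 3 7 5]
After op 7 (out_shuffle): [4 6 2 3 1 7 0 5]
After op 8 (reverse): [5 0 7 1 3 2 6 4]
Position 0: card 5.

Answer: 5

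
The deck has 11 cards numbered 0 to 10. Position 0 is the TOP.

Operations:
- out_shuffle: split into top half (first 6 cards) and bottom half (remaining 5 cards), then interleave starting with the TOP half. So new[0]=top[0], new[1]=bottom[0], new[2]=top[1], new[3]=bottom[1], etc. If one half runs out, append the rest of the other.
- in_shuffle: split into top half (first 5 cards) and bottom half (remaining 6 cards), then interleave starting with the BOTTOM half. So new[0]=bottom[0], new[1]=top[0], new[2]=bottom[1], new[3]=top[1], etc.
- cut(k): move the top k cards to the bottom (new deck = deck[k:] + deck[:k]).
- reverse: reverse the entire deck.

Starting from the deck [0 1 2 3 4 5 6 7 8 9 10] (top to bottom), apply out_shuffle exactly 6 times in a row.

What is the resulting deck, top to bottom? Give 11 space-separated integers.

Answer: 0 5 10 4 9 3 8 2 7 1 6

Derivation:
After op 1 (out_shuffle): [0 6 1 7 2 8 3 9 4 10 5]
After op 2 (out_shuffle): [0 3 6 9 1 4 7 10 2 5 8]
After op 3 (out_shuffle): [0 7 3 10 6 2 9 5 1 8 4]
After op 4 (out_shuffle): [0 9 7 5 3 1 10 8 6 4 2]
After op 5 (out_shuffle): [0 10 9 8 7 6 5 4 3 2 1]
After op 6 (out_shuffle): [0 5 10 4 9 3 8 2 7 1 6]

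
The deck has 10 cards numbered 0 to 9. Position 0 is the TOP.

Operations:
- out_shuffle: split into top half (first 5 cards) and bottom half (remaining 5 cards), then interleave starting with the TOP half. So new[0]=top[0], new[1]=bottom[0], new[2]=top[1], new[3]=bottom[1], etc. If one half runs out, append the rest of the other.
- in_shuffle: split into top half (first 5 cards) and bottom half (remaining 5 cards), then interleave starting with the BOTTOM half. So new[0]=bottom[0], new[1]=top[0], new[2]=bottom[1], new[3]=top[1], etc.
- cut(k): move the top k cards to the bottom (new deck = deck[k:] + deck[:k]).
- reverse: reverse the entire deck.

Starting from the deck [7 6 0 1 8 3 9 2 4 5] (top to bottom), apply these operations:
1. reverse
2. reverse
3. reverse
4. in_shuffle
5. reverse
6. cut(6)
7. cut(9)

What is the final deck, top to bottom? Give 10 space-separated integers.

Answer: 0 4 1 5 8 3 7 9 6 2

Derivation:
After op 1 (reverse): [5 4 2 9 3 8 1 0 6 7]
After op 2 (reverse): [7 6 0 1 8 3 9 2 4 5]
After op 3 (reverse): [5 4 2 9 3 8 1 0 6 7]
After op 4 (in_shuffle): [8 5 1 4 0 2 6 9 7 3]
After op 5 (reverse): [3 7 9 6 2 0 4 1 5 8]
After op 6 (cut(6)): [4 1 5 8 3 7 9 6 2 0]
After op 7 (cut(9)): [0 4 1 5 8 3 7 9 6 2]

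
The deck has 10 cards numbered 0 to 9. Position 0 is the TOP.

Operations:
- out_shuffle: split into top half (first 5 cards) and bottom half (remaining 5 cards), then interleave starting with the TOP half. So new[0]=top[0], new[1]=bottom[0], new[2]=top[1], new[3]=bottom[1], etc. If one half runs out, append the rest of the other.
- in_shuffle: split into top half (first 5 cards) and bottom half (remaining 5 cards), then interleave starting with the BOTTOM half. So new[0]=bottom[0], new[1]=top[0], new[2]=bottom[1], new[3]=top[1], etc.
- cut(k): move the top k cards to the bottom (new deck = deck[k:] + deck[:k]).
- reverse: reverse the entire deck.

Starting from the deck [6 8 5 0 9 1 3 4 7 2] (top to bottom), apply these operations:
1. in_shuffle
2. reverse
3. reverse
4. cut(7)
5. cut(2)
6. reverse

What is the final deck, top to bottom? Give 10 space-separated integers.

Answer: 2 0 7 5 4 8 3 6 1 9

Derivation:
After op 1 (in_shuffle): [1 6 3 8 4 5 7 0 2 9]
After op 2 (reverse): [9 2 0 7 5 4 8 3 6 1]
After op 3 (reverse): [1 6 3 8 4 5 7 0 2 9]
After op 4 (cut(7)): [0 2 9 1 6 3 8 4 5 7]
After op 5 (cut(2)): [9 1 6 3 8 4 5 7 0 2]
After op 6 (reverse): [2 0 7 5 4 8 3 6 1 9]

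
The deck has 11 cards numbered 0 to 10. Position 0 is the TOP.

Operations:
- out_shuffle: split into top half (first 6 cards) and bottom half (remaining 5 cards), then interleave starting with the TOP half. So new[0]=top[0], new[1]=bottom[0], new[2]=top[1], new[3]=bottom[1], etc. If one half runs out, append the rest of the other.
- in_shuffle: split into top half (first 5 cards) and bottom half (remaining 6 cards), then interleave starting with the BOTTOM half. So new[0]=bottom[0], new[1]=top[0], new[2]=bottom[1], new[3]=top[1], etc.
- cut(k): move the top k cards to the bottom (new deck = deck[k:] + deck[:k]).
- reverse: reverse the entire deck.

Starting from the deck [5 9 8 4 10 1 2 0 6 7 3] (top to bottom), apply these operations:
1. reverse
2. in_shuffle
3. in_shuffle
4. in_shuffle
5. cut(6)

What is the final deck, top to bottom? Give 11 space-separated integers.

After op 1 (reverse): [3 7 6 0 2 1 10 4 8 9 5]
After op 2 (in_shuffle): [1 3 10 7 4 6 8 0 9 2 5]
After op 3 (in_shuffle): [6 1 8 3 0 10 9 7 2 4 5]
After op 4 (in_shuffle): [10 6 9 1 7 8 2 3 4 0 5]
After op 5 (cut(6)): [2 3 4 0 5 10 6 9 1 7 8]

Answer: 2 3 4 0 5 10 6 9 1 7 8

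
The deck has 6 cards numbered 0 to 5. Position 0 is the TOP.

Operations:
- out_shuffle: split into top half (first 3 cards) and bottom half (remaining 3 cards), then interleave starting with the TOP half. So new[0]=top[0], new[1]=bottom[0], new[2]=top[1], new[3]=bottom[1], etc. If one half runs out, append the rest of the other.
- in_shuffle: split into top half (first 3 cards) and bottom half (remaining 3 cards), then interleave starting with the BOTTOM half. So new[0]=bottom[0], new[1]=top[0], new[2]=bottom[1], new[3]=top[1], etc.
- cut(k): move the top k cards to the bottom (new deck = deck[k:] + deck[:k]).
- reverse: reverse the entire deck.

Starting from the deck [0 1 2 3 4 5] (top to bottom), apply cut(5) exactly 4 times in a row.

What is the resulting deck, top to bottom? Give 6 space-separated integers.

After op 1 (cut(5)): [5 0 1 2 3 4]
After op 2 (cut(5)): [4 5 0 1 2 3]
After op 3 (cut(5)): [3 4 5 0 1 2]
After op 4 (cut(5)): [2 3 4 5 0 1]

Answer: 2 3 4 5 0 1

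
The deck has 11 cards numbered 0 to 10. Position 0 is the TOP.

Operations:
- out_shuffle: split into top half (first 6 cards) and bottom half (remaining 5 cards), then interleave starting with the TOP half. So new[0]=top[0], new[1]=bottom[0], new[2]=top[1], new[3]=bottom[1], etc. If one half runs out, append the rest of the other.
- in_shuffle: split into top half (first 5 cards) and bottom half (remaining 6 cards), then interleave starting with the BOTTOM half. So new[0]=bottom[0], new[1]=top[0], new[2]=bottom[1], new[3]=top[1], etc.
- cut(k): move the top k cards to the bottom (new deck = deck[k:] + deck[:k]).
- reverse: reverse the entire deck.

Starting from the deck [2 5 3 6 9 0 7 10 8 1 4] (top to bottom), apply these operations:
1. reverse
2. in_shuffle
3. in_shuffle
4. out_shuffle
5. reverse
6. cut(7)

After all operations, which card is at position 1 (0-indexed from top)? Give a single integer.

After op 1 (reverse): [4 1 8 10 7 0 9 6 3 5 2]
After op 2 (in_shuffle): [0 4 9 1 6 8 3 10 5 7 2]
After op 3 (in_shuffle): [8 0 3 4 10 9 5 1 7 6 2]
After op 4 (out_shuffle): [8 5 0 1 3 7 4 6 10 2 9]
After op 5 (reverse): [9 2 10 6 4 7 3 1 0 5 8]
After op 6 (cut(7)): [1 0 5 8 9 2 10 6 4 7 3]
Position 1: card 0.

Answer: 0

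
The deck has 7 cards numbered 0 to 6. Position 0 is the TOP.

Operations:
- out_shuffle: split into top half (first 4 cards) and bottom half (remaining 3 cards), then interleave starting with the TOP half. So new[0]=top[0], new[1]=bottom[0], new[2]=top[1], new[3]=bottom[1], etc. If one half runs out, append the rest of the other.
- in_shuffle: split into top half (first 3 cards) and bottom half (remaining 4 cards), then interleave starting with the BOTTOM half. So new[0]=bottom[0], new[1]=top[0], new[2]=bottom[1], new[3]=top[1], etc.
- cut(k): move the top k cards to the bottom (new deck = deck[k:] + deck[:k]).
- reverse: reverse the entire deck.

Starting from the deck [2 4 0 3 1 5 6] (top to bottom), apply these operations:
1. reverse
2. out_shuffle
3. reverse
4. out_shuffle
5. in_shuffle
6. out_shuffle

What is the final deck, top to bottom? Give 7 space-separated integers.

Answer: 0 6 3 2 1 4 5

Derivation:
After op 1 (reverse): [6 5 1 3 0 4 2]
After op 2 (out_shuffle): [6 0 5 4 1 2 3]
After op 3 (reverse): [3 2 1 4 5 0 6]
After op 4 (out_shuffle): [3 5 2 0 1 6 4]
After op 5 (in_shuffle): [0 3 1 5 6 2 4]
After op 6 (out_shuffle): [0 6 3 2 1 4 5]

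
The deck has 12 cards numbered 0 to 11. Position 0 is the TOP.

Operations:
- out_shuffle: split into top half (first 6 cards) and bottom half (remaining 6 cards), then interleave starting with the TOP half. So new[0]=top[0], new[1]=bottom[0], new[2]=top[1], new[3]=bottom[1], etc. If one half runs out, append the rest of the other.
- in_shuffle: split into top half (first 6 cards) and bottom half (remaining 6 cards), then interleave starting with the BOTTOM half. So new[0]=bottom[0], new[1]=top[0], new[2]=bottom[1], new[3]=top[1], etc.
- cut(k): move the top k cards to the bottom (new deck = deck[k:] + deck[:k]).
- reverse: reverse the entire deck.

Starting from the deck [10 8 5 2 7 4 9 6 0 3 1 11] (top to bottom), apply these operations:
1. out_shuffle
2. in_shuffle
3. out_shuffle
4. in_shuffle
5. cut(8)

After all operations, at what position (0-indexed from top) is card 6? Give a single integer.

Answer: 11

Derivation:
After op 1 (out_shuffle): [10 9 8 6 5 0 2 3 7 1 4 11]
After op 2 (in_shuffle): [2 10 3 9 7 8 1 6 4 5 11 0]
After op 3 (out_shuffle): [2 1 10 6 3 4 9 5 7 11 8 0]
After op 4 (in_shuffle): [9 2 5 1 7 10 11 6 8 3 0 4]
After op 5 (cut(8)): [8 3 0 4 9 2 5 1 7 10 11 6]
Card 6 is at position 11.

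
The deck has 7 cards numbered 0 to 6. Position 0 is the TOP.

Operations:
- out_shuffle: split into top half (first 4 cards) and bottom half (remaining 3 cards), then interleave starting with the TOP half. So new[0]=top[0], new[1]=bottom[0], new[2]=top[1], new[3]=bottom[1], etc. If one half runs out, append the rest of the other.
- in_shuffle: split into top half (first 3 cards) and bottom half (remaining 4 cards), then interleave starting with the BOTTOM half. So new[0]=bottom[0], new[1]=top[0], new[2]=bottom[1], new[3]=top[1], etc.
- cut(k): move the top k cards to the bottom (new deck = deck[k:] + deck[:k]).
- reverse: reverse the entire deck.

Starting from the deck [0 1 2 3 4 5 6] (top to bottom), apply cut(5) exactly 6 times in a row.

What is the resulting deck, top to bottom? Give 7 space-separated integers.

After op 1 (cut(5)): [5 6 0 1 2 3 4]
After op 2 (cut(5)): [3 4 5 6 0 1 2]
After op 3 (cut(5)): [1 2 3 4 5 6 0]
After op 4 (cut(5)): [6 0 1 2 3 4 5]
After op 5 (cut(5)): [4 5 6 0 1 2 3]
After op 6 (cut(5)): [2 3 4 5 6 0 1]

Answer: 2 3 4 5 6 0 1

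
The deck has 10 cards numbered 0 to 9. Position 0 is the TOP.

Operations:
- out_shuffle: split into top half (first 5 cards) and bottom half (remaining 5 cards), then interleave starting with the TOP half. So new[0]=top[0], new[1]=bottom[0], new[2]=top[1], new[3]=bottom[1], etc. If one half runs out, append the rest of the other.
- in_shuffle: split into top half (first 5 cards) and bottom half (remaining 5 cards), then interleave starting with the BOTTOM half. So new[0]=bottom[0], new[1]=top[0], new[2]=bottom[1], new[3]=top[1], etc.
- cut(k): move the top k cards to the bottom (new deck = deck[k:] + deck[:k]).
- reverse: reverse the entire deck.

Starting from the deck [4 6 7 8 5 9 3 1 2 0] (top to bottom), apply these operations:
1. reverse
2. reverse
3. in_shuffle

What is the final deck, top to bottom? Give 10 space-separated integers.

After op 1 (reverse): [0 2 1 3 9 5 8 7 6 4]
After op 2 (reverse): [4 6 7 8 5 9 3 1 2 0]
After op 3 (in_shuffle): [9 4 3 6 1 7 2 8 0 5]

Answer: 9 4 3 6 1 7 2 8 0 5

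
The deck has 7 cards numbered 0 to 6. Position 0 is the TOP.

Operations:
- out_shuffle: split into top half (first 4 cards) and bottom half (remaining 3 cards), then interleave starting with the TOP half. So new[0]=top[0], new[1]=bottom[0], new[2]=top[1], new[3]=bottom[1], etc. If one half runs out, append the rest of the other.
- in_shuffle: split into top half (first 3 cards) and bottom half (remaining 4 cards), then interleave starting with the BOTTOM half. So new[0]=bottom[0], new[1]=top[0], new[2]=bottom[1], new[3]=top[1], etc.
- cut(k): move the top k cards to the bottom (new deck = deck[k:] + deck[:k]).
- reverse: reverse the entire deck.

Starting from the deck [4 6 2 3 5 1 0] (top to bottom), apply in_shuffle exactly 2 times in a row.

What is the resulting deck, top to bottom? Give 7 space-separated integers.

Answer: 6 3 1 4 2 5 0

Derivation:
After op 1 (in_shuffle): [3 4 5 6 1 2 0]
After op 2 (in_shuffle): [6 3 1 4 2 5 0]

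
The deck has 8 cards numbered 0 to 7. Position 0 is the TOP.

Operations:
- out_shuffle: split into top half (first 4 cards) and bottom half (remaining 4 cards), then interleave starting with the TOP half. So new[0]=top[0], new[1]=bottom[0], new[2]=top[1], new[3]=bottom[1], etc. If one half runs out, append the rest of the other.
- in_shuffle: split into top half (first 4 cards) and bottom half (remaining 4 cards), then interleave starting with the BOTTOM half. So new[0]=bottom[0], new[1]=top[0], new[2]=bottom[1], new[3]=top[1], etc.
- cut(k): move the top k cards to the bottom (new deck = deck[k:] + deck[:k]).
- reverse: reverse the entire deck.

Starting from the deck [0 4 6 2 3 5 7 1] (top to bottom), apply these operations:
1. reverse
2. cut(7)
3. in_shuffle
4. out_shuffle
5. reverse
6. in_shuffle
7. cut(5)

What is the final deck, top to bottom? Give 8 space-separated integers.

Answer: 4 3 2 7 5 0 1 6

Derivation:
After op 1 (reverse): [1 7 5 3 2 6 4 0]
After op 2 (cut(7)): [0 1 7 5 3 2 6 4]
After op 3 (in_shuffle): [3 0 2 1 6 7 4 5]
After op 4 (out_shuffle): [3 6 0 7 2 4 1 5]
After op 5 (reverse): [5 1 4 2 7 0 6 3]
After op 6 (in_shuffle): [7 5 0 1 6 4 3 2]
After op 7 (cut(5)): [4 3 2 7 5 0 1 6]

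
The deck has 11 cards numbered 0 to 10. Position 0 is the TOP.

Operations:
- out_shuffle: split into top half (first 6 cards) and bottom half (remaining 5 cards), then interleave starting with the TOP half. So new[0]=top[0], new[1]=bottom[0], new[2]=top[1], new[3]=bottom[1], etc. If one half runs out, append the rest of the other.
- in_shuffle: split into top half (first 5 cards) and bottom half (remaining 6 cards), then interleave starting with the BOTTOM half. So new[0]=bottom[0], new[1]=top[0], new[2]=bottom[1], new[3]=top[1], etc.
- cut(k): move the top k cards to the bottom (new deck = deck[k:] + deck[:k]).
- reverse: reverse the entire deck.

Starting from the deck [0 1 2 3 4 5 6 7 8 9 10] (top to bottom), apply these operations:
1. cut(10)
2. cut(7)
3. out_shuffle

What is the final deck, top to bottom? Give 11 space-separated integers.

Answer: 6 1 7 2 8 3 9 4 10 5 0

Derivation:
After op 1 (cut(10)): [10 0 1 2 3 4 5 6 7 8 9]
After op 2 (cut(7)): [6 7 8 9 10 0 1 2 3 4 5]
After op 3 (out_shuffle): [6 1 7 2 8 3 9 4 10 5 0]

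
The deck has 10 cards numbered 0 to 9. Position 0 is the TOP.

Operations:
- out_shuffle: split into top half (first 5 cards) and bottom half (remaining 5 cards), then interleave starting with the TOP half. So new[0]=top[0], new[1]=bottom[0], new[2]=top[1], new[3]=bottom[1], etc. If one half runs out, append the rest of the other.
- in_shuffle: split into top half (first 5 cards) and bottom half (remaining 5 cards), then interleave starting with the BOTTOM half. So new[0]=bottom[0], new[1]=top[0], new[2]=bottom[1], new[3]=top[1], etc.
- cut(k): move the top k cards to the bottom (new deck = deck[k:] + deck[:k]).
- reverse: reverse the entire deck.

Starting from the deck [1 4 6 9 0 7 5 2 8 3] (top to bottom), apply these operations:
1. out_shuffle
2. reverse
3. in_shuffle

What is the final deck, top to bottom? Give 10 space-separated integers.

After op 1 (out_shuffle): [1 7 4 5 6 2 9 8 0 3]
After op 2 (reverse): [3 0 8 9 2 6 5 4 7 1]
After op 3 (in_shuffle): [6 3 5 0 4 8 7 9 1 2]

Answer: 6 3 5 0 4 8 7 9 1 2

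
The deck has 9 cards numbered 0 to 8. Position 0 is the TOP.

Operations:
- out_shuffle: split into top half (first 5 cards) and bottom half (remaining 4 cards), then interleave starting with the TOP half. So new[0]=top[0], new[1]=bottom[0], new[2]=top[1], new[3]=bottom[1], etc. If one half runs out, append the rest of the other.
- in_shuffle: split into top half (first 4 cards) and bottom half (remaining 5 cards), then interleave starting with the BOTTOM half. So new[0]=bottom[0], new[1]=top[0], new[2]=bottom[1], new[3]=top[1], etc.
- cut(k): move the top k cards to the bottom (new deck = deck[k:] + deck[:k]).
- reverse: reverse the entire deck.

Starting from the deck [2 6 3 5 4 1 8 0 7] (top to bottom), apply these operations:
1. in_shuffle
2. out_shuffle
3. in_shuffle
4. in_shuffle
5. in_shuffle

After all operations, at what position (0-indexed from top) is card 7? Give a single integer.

Answer: 0

Derivation:
After op 1 (in_shuffle): [4 2 1 6 8 3 0 5 7]
After op 2 (out_shuffle): [4 3 2 0 1 5 6 7 8]
After op 3 (in_shuffle): [1 4 5 3 6 2 7 0 8]
After op 4 (in_shuffle): [6 1 2 4 7 5 0 3 8]
After op 5 (in_shuffle): [7 6 5 1 0 2 3 4 8]
Card 7 is at position 0.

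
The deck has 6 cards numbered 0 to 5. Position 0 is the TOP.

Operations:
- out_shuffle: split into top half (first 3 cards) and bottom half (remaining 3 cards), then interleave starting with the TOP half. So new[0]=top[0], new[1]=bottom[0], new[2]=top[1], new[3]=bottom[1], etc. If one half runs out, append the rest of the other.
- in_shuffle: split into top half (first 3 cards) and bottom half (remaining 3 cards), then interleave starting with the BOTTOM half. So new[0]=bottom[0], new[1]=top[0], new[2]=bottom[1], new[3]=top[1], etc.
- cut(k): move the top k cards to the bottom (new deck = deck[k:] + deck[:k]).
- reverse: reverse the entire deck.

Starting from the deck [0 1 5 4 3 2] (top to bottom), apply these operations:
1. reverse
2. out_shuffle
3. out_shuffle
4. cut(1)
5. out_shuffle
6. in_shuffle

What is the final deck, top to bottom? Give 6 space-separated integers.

Answer: 0 1 4 3 2 5

Derivation:
After op 1 (reverse): [2 3 4 5 1 0]
After op 2 (out_shuffle): [2 5 3 1 4 0]
After op 3 (out_shuffle): [2 1 5 4 3 0]
After op 4 (cut(1)): [1 5 4 3 0 2]
After op 5 (out_shuffle): [1 3 5 0 4 2]
After op 6 (in_shuffle): [0 1 4 3 2 5]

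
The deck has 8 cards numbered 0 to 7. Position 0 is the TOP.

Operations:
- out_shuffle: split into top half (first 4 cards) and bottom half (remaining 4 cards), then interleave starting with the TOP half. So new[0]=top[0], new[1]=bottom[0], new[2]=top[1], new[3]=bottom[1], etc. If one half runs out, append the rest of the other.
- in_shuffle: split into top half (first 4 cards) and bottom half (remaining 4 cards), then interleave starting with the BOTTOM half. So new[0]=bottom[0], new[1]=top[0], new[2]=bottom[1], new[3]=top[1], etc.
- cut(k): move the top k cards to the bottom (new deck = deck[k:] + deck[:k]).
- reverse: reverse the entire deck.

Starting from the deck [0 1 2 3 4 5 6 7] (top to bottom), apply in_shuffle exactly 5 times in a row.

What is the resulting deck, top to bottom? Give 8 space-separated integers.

After op 1 (in_shuffle): [4 0 5 1 6 2 7 3]
After op 2 (in_shuffle): [6 4 2 0 7 5 3 1]
After op 3 (in_shuffle): [7 6 5 4 3 2 1 0]
After op 4 (in_shuffle): [3 7 2 6 1 5 0 4]
After op 5 (in_shuffle): [1 3 5 7 0 2 4 6]

Answer: 1 3 5 7 0 2 4 6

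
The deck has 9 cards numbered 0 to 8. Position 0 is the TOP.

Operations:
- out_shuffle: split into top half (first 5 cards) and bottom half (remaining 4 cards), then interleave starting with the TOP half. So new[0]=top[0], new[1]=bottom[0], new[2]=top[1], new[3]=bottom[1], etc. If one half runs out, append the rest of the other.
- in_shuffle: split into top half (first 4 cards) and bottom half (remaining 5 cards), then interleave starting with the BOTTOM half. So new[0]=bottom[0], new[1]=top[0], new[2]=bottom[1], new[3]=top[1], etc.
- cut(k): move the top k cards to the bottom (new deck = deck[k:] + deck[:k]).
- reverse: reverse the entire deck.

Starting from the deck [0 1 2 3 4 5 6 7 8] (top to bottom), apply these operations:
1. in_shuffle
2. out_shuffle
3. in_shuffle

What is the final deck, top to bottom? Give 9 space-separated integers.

After op 1 (in_shuffle): [4 0 5 1 6 2 7 3 8]
After op 2 (out_shuffle): [4 2 0 7 5 3 1 8 6]
After op 3 (in_shuffle): [5 4 3 2 1 0 8 7 6]

Answer: 5 4 3 2 1 0 8 7 6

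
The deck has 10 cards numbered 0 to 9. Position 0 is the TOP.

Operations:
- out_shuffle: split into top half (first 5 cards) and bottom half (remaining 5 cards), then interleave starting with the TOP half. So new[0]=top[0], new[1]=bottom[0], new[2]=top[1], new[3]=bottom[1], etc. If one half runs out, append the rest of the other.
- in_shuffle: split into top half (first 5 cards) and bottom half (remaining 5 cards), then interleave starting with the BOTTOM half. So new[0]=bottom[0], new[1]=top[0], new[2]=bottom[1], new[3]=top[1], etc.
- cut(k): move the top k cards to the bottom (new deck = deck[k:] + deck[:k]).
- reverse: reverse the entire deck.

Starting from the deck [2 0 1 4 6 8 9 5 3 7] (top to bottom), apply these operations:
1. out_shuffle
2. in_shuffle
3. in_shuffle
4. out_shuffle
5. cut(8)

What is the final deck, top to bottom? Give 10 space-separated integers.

Answer: 9 3 0 4 5 7 6 8 2 1

Derivation:
After op 1 (out_shuffle): [2 8 0 9 1 5 4 3 6 7]
After op 2 (in_shuffle): [5 2 4 8 3 0 6 9 7 1]
After op 3 (in_shuffle): [0 5 6 2 9 4 7 8 1 3]
After op 4 (out_shuffle): [0 4 5 7 6 8 2 1 9 3]
After op 5 (cut(8)): [9 3 0 4 5 7 6 8 2 1]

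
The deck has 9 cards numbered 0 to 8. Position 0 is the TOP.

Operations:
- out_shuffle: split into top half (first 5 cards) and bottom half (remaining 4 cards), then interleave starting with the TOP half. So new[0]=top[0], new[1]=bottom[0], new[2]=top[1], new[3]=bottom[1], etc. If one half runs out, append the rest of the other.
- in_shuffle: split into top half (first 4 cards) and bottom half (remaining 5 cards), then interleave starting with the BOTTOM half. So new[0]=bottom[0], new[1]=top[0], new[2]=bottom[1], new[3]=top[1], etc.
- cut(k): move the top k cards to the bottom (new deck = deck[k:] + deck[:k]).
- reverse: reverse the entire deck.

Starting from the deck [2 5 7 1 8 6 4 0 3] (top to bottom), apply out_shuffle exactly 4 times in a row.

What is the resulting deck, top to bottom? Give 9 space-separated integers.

Answer: 2 8 3 1 0 7 4 5 6

Derivation:
After op 1 (out_shuffle): [2 6 5 4 7 0 1 3 8]
After op 2 (out_shuffle): [2 0 6 1 5 3 4 8 7]
After op 3 (out_shuffle): [2 3 0 4 6 8 1 7 5]
After op 4 (out_shuffle): [2 8 3 1 0 7 4 5 6]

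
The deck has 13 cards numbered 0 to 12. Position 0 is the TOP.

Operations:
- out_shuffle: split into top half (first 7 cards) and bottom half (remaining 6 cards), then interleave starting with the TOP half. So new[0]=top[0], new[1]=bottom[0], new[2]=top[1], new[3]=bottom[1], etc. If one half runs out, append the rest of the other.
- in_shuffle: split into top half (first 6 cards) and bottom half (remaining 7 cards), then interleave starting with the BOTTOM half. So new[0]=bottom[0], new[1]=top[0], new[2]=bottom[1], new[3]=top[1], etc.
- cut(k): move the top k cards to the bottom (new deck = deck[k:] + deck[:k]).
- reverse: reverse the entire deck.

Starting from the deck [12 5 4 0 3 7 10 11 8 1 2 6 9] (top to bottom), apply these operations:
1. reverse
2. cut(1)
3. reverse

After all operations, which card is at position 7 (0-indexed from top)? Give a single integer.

Answer: 10

Derivation:
After op 1 (reverse): [9 6 2 1 8 11 10 7 3 0 4 5 12]
After op 2 (cut(1)): [6 2 1 8 11 10 7 3 0 4 5 12 9]
After op 3 (reverse): [9 12 5 4 0 3 7 10 11 8 1 2 6]
Position 7: card 10.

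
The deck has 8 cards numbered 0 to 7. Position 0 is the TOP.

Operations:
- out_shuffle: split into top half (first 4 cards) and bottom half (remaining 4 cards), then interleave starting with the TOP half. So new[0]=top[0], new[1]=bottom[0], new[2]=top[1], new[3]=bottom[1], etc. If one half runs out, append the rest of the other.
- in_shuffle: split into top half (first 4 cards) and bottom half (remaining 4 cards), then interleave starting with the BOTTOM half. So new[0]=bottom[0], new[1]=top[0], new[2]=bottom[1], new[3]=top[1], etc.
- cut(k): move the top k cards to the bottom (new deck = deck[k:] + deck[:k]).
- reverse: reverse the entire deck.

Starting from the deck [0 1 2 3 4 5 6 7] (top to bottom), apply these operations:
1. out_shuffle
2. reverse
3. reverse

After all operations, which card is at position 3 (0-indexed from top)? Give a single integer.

After op 1 (out_shuffle): [0 4 1 5 2 6 3 7]
After op 2 (reverse): [7 3 6 2 5 1 4 0]
After op 3 (reverse): [0 4 1 5 2 6 3 7]
Position 3: card 5.

Answer: 5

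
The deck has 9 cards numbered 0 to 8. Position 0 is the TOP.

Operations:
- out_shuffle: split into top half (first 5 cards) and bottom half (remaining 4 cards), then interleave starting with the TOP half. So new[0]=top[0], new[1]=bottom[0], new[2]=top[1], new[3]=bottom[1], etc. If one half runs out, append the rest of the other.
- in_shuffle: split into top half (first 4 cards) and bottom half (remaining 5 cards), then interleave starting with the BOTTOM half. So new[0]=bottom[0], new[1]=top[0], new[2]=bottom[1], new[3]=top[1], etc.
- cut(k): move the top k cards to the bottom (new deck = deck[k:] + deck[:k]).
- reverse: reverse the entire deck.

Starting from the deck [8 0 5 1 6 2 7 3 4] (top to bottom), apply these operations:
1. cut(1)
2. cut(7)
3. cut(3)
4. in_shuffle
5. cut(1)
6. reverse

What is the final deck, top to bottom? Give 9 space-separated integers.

Answer: 7 0 2 8 6 4 1 3 5

Derivation:
After op 1 (cut(1)): [0 5 1 6 2 7 3 4 8]
After op 2 (cut(7)): [4 8 0 5 1 6 2 7 3]
After op 3 (cut(3)): [5 1 6 2 7 3 4 8 0]
After op 4 (in_shuffle): [7 5 3 1 4 6 8 2 0]
After op 5 (cut(1)): [5 3 1 4 6 8 2 0 7]
After op 6 (reverse): [7 0 2 8 6 4 1 3 5]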